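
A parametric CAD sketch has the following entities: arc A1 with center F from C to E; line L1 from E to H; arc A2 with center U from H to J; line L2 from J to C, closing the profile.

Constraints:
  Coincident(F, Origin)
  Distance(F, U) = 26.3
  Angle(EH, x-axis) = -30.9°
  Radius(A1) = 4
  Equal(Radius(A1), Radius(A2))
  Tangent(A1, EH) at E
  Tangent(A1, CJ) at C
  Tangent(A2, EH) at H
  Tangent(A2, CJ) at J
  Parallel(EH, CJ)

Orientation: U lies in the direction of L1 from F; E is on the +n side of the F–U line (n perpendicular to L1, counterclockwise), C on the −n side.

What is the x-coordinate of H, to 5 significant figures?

24.621

The slot axis is L1's direction at -30.9°, so u = (cos -30.9°, sin -30.9°) = (0.85806, -0.51354) and n = (−sin -30.9°, cos -30.9°) = (0.51354, 0.85806). F is at the origin and U lies 26.3 along u from F, so U = 26.3·u = (22.567, -13.506). Tangency of A1 to both parallel lines with radius 4.0 puts E and C at F ± 4.0·n: E = (2.0542, 3.4323), C = (-2.0542, -3.4323). Equal radii place H and J the same way about U: H = U + 4.0·n = (24.621, -10.074), J = U − 4.0·n = (20.513, -16.938). So H.x = 24.621.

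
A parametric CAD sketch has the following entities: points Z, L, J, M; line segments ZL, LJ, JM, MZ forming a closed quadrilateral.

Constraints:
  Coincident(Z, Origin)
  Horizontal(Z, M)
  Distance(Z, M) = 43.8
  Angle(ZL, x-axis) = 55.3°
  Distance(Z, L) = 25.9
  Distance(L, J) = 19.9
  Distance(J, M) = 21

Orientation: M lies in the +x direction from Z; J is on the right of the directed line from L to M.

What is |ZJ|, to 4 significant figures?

23.27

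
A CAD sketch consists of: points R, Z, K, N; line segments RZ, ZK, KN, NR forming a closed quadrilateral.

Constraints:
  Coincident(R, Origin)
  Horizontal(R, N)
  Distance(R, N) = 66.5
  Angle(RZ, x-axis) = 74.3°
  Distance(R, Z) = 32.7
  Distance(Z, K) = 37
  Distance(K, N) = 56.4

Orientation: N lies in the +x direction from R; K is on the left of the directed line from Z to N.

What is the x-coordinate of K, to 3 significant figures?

40.8

Checks: |ZK| = 37.00 ✓; |KN| = 56.40 ✓.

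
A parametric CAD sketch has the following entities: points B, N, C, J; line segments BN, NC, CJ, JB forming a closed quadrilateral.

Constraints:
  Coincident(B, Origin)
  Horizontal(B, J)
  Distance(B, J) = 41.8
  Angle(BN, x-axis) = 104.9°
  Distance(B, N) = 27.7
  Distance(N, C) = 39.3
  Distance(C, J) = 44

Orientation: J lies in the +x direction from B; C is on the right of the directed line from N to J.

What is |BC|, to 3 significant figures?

12.0

Checks: B = (0.00, 0.00) ✓; |NC| = 39.30 ✓; |CJ| = 44.00 ✓.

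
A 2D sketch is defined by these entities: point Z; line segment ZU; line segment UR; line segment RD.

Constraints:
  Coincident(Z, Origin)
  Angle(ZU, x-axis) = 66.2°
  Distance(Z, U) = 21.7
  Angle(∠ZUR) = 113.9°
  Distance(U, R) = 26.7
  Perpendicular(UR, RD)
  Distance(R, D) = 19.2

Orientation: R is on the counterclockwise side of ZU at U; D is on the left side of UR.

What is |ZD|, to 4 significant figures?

35.50

Z is at the origin; ZU runs at 66.2° with length 21.7, so U = 21.7·(cos 66.2°, sin 66.2°) = (8.757, 19.85). ∠ZUR = 113.9°, so UR runs at 66.2° + (180° − 113.9°) = 132.3° from the x-axis; with |UR| = 26.7, R = U + 26.7·(cos 132.3°, sin 132.3°) = (-9.213, 39.60). The perpendicularity gives RD at right angles to UR; with |RD| = 19.2 on the left of UR, D = R + 19.2·(-0.7396, -0.6730) = (-23.41, 26.68). Then |ZD| = |D − Z| = 35.50.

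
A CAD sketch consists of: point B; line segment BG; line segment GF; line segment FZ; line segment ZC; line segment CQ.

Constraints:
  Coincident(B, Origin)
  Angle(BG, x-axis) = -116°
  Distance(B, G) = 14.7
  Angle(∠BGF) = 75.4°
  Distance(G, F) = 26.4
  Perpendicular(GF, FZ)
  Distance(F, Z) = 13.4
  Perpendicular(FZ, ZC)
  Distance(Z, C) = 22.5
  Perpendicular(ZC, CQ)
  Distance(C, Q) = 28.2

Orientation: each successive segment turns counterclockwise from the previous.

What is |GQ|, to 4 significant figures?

15.31

B is at the origin; BG runs at -116.0° with length 14.7, so G = (-6.444, -13.21). ∠BGF = 75.4° gives GF at -11.40° from the x-axis; with |GF| = 26.4, F = (19.44, -18.43). GF ⟂ FZ, so FZ runs at 78.60°; with |FZ| = 13.4, Z = (22.08, -5.295). FZ is perpendicular to ZC, so ZC runs at 168.6°; with |ZC| = 22.5, C = (0.02761, -0.8475). ZC is perpendicular to CQ, so CQ runs at -101.4°; with |CQ| = 28.2, Q = (-5.546, -28.49). Then |GQ| = |Q − G| = 15.31.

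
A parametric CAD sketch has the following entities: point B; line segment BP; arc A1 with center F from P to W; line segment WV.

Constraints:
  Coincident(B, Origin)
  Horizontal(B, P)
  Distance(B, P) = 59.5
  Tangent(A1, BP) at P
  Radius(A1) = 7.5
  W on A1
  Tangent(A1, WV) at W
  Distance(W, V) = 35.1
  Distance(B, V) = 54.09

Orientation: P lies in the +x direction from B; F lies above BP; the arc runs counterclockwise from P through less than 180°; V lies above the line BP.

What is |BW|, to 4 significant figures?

65.96

B is at the origin; B and P share the same y with |BP| = 59.5 and P on the +x side, so P = (59.50, 0.000). The tangent condition forces FP to be normal to BP, so F = P + (0, 7.5) = (59.50, 7.500). Since FW ⟂ WV (tangency), |FV| = √(7.5² + 35.1²) = 35.89 regardless of where W sits on A1. So V lies on both circle(B, 54.09) and circle(F, 35.89); the above-BP intersection is V = (39.30, 37.17). W is the foot of the tangent from V: W = (64.68, 12.92).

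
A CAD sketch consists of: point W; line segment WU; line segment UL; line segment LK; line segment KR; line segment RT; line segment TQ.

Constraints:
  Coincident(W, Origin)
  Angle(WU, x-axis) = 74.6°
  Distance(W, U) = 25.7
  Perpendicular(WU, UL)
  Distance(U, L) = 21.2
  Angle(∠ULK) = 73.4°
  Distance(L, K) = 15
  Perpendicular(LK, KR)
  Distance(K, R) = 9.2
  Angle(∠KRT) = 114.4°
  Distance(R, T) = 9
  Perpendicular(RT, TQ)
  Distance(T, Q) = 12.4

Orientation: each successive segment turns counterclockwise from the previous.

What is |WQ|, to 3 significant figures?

31.1

W is at the origin; WU runs at 74.6° with length 25.7, so U = (6.82, 24.8). WU is perpendicular to UL, so UL runs at 165°; with |UL| = 21.2, L = (-13.6, 30.4). ∠ULK = 73.4° gives LK at -88.8° from the x-axis; with |LK| = 15.0, K = (-13.3, 15.4). LK is perpendicular to KR, so KR runs at 1.20°; with |KR| = 9.2, R = (-4.10, 15.6). ∠KRT = 114.4° gives RT at 66.8° from the x-axis; with |RT| = 9.0, T = (-0.556, 23.9). RT ⟂ TQ, so TQ runs at 157°; with |TQ| = 12.4, Q = (-12.0, 28.8). Then |WQ| = |Q − W| = 31.1.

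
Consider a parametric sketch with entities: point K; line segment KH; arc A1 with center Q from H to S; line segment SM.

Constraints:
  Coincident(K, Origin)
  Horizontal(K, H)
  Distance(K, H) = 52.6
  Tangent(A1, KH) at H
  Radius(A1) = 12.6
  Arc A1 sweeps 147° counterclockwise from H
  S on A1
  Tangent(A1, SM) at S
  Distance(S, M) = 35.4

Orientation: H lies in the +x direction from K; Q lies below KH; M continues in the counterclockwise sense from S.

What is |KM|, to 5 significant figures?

86.550

K is at the origin; K and H share the same y with |KH| = 52.6 and H on the +x side, so H = (52.600, 0.0000). The tangent condition forces QH to be normal to KH, so Q = H + (0, -12.6) = (52.600, -12.600). On A1, H sits at bearing 90° from Q; a 147° counterclockwise sweep puts S at bearing 237°, so S = Q + 12.6·(cos 237°, sin 237°) = (45.738, -23.167). Since A1 is tangent to SM there, QS ⟂ SM, so SM runs along (−sin 237°, cos 237°); with |SM| = 35.4, M = (75.426, -42.447). Then |KM| = |M − K| = 86.550.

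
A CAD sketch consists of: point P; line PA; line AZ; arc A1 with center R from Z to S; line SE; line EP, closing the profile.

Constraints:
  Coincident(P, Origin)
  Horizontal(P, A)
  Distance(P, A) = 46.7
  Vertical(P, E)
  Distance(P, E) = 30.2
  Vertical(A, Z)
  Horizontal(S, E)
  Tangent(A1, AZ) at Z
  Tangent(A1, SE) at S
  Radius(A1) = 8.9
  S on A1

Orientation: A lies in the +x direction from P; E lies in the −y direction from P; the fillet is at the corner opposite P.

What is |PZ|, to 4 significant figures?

51.33

P is at the origin; P and A share the same y with |PA| = 46.7 and A on the +x side, so A = (46.70, 0.000). PE is vertical with |PE| = 30.2 and E on the −y side, so E = (0.000, -30.20). The virtual corner opposite P is at (46.70, -30.20). Tangency of A1 to AZ means the radius RZ is perpendicular to AZ and since A1 is tangent to SE there, RS ⟂ SE, with radius 8.9, so the center R sits 8.9 in from both sides at R = (37.80, -21.30). That places the tangent points at Z = (46.70, -21.30) on AZ and S = (37.80, -30.20) on SE. Then |PZ| = |Z − P| = 51.33.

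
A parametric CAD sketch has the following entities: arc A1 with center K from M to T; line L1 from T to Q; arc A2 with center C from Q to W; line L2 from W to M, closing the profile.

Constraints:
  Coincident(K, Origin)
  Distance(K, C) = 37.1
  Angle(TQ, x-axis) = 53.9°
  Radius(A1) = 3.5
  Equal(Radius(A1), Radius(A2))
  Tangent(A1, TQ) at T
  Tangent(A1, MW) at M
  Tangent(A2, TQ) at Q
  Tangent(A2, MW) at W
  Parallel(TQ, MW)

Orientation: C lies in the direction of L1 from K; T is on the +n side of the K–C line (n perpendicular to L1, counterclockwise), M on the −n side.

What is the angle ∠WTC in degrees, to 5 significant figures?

5.2956°

Tangency of A1 to both parallel lines with radius 3.5 puts T and M at K ± 3.5·n: T = (-2.8280, 2.0622), M = (2.8280, -2.0622). Equal radii place Q and W the same way about C: Q = C + 3.5·n = (19.031, 32.039), W = C − 3.5·n = (24.687, 27.914). Then cos ∠WTC = TW·TC / (|TW||TC|), giving 5.2956°.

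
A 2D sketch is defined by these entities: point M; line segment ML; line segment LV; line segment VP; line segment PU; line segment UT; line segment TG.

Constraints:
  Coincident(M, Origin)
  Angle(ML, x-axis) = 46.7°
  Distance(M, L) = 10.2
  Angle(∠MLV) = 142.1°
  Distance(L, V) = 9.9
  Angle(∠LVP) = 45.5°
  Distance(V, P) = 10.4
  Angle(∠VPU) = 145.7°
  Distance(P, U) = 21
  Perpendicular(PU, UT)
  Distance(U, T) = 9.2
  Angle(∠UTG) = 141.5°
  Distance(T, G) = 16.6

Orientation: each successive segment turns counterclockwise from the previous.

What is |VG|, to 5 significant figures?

25.250

M is at the origin; ML runs at 46.7° with length 10.2, so L = (6.9953, 7.4233). ∠MLV = 142.1° gives LV at 84.600° from the x-axis; with |LV| = 9.9, V = (7.9270, 17.279). ∠LVP = 45.5° gives VP at -140.90° from the x-axis; with |VP| = 10.4, P = (-0.14386, 10.720). ∠VPU = 145.7° gives PU at -106.60° from the x-axis; with |PU| = 21.0, U = (-6.1433, -9.4045). PU is perpendicular to UT, so UT runs at -16.600°; with |UT| = 9.2, T = (2.6732, -12.033). ∠UTG = 141.5° gives TG at 21.900° from the x-axis; with |TG| = 16.6, G = (18.075, -5.8412). Then |VG| = |G − V| = 25.250.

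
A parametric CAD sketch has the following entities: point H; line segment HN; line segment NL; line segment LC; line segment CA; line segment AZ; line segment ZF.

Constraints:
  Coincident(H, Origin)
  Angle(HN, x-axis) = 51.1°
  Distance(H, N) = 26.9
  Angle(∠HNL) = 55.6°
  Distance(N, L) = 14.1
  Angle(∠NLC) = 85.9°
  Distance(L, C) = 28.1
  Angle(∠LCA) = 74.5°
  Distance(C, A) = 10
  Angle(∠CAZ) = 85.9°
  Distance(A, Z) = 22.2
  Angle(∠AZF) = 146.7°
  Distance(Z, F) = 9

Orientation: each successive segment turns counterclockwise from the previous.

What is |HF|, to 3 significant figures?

23.1

∠CAZ = 85.9° gives AZ at 109° from the x-axis; with |AZ| = 22.2, Z = (4.99, 17.5). ∠AZF = 146.7° gives ZF at 143° from the x-axis; with |ZF| = 9.0, F = (-2.15, 23.0). Then |HF| = |F − H| = 23.1.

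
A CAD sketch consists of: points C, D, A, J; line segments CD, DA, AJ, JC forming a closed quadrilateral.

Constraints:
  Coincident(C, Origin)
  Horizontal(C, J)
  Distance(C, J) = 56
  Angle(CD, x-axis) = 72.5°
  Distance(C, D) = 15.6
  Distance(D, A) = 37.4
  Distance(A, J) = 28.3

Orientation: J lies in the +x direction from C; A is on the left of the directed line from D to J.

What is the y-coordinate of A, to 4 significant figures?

23.98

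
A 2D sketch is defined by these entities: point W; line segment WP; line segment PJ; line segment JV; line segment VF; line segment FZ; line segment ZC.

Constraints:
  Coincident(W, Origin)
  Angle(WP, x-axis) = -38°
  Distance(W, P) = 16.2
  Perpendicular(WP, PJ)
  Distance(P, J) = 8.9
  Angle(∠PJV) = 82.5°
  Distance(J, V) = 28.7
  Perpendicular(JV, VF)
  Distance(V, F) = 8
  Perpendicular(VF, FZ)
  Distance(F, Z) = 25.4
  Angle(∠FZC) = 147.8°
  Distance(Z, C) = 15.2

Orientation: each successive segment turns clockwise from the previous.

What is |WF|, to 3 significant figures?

11.5

W is at the origin; WP runs at -38.0° with length 16.2, so P = (12.8, -9.97). WP ⟂ PJ, so PJ runs at -128°; with |PJ| = 8.9, J = (7.29, -17.0). ∠PJV = 82.5° gives JV at 134° from the x-axis; with |JV| = 28.7, V = (-12.8, 3.48). JV ⟂ VF, so VF runs at 44.5°; with |VF| = 8.0, F = (-7.12, 9.09). Then |WF| = |F − W| = 11.5.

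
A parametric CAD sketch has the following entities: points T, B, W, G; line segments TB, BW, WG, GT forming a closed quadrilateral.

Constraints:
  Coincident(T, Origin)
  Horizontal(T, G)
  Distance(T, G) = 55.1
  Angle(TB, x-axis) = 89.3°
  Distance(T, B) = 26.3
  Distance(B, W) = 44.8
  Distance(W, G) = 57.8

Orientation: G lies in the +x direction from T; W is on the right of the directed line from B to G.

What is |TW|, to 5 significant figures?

18.505

Checks: |BW| = 44.80 ✓; |WG| = 57.80 ✓.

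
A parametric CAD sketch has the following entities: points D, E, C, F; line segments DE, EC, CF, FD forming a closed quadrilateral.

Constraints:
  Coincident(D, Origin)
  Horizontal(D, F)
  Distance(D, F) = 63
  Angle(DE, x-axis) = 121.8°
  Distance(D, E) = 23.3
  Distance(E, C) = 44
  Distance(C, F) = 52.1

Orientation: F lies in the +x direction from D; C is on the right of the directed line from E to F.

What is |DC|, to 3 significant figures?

20.8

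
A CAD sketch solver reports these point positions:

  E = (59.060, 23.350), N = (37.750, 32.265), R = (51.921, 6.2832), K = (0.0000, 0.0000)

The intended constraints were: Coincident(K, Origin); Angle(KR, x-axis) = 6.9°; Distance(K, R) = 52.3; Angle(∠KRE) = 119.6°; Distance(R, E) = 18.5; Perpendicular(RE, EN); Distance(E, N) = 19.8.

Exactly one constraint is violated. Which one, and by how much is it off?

Distance(E, N) = 19.8 — off by 3.30.

K = (0.00, 0.00) ✓; KR at 6.900° ✓; |KR| = 52.30 ✓; ∠KRE = 119.6° ✓; |RE| = 18.50 ✓; ∠(RE, EN) = 90.00° ✓; |EN| = 23.10 ✗.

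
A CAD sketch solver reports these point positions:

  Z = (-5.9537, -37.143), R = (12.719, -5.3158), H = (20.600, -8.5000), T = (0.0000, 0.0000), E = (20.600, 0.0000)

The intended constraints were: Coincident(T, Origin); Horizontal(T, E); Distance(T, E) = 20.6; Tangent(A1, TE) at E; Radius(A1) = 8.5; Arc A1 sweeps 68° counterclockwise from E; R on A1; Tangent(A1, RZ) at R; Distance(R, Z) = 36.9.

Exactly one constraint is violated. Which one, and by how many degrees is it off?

Tangent(A1, RZ) at R — off by 8.40°.

T = (0.00, 0.00) ✓; T.y = 0.00, E.y = 0.00 ✓; |TE| = 20.60 ✓; ∠(HE, ET) = 90.00° ✓; |HE| = 8.500 ✓; bearing(H→R) − bearing(H→E) = 68.00° ✓; |HR| = 8.500 ✓; ∠(HR, RZ) = 98.40° ✗; |RZ| = 36.90 ✓.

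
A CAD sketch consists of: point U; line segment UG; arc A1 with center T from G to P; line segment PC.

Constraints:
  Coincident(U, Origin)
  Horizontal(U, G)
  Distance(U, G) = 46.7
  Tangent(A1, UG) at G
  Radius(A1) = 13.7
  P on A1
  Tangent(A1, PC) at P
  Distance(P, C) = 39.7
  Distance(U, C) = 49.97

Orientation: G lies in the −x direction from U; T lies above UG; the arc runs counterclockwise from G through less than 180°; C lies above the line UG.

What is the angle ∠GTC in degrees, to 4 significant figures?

140.1°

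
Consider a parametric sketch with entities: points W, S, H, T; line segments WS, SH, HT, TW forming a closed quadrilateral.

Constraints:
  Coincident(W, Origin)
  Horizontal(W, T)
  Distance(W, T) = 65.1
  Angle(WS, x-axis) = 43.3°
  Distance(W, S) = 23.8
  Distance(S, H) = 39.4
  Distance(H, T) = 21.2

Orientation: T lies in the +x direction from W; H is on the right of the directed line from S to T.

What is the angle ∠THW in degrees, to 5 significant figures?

139.04°

Checks: W.y = 0.00, T.y = 0.00 ✓; |SH| = 39.40 ✓; |HT| = 21.20 ✓.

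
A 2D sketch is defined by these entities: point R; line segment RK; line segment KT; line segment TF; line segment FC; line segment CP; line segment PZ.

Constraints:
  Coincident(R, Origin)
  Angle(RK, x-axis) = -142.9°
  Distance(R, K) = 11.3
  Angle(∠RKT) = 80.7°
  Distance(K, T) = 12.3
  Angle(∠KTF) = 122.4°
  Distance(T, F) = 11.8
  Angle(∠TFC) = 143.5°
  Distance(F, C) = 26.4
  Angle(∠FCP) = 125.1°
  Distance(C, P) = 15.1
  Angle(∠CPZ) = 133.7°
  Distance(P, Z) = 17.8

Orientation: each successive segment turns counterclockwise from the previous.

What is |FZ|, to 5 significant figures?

43.464

∠FCP = 125.1° gives CP at 105.40° from the x-axis; with |CP| = 15.1, P = (24.127, 22.485). ∠CPZ = 133.7° gives PZ at 151.70° from the x-axis; with |PZ| = 17.8, Z = (8.4542, 30.924). Then |FZ| = |Z − F| = 43.464.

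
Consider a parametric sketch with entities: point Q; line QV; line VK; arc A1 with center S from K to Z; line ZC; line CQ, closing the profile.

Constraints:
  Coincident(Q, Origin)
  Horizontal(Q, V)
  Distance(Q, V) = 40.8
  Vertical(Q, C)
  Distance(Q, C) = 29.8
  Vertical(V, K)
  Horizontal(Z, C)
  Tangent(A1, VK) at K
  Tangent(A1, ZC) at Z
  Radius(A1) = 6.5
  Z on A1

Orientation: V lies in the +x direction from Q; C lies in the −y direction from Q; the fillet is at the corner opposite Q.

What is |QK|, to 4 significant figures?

46.98

Q is at the origin; Q and V share the same y with |QV| = 40.8 and V on the +x side, so V = (40.80, 0.000). QC is vertical with |QC| = 29.8 and C on the −y side, so C = (0.000, -29.80). The virtual corner opposite Q is at (40.80, -29.80). Tangency of A1 to VK means the radius SK is perpendicular to VK and since A1 is tangent to ZC there, SZ ⟂ ZC, with radius 6.5, so the center S sits 6.5 in from both sides at S = (34.30, -23.30). That places the tangent points at K = (40.80, -23.30) on VK and Z = (34.30, -29.80) on ZC. Then |QK| = |K − Q| = 46.98.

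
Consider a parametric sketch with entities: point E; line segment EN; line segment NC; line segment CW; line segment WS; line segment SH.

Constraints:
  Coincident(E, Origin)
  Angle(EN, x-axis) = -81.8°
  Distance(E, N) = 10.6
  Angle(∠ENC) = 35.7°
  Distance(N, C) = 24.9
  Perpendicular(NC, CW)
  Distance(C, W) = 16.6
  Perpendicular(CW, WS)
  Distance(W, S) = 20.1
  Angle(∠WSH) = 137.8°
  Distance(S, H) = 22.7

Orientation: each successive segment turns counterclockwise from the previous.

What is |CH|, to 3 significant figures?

36.9

E is at the origin; EN runs at -81.8° with length 10.6, so N = (1.51, -10.5). ∠ENC = 35.7° gives NC at 62.5° from the x-axis; with |NC| = 24.9, C = (13.0, 11.6). NC is perpendicular to CW, so CW runs at 152°; with |CW| = 16.6, W = (-1.71, 19.3). CW ⟂ WS, so WS runs at -118°; with |WS| = 20.1, S = (-11.0, 1.43). ∠WSH = 137.8° gives SH at -75.3° from the x-axis; with |SH| = 22.7, H = (-5.24, -20.5). Then |CH| = |H − C| = 36.9.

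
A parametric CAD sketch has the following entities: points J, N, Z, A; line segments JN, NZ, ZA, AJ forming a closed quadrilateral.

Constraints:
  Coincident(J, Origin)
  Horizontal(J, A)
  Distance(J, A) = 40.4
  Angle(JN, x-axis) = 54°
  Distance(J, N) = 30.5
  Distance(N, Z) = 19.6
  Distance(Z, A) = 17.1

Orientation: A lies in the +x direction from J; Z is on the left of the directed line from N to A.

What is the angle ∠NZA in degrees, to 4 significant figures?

130.7°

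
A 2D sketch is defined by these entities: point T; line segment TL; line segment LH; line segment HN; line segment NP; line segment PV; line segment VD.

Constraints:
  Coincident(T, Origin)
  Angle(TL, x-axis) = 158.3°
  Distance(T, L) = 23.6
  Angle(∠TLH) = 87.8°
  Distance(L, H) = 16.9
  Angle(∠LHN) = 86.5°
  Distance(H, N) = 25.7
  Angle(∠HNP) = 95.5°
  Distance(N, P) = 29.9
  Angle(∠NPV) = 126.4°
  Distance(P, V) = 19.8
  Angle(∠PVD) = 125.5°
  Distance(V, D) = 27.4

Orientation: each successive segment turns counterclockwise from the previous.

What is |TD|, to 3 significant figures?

43.7

∠NPV = 126.4° gives PV at 122° from the x-axis; with |PV| = 19.8, V = (-2.43, 30.3). ∠PVD = 125.5° gives VD at 177° from the x-axis; with |VD| = 27.4, D = (-29.8, 31.9). Then |TD| = |D − T| = 43.7.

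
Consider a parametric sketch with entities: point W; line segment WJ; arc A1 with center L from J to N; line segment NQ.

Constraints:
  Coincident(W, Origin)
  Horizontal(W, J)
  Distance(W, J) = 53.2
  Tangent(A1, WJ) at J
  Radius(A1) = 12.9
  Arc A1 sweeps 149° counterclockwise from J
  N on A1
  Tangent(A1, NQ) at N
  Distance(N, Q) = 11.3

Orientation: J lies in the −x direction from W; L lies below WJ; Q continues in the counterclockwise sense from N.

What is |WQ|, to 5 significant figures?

58.331

W is at the origin; W and J share the same y with |WJ| = 53.2 and J on the −x side, so J = (-53.200, 0.0000). The tangent condition forces LJ to be normal to WJ, so L = J + (0, -12.9) = (-53.200, -12.900). On A1, J sits at bearing 90° from L; a 149° counterclockwise sweep puts N at bearing 239°, so N = L + 12.9·(cos 239°, sin 239°) = (-59.844, -23.957). The tangent condition forces LN to be normal to NQ, so NQ runs along (−sin 239°, cos 239°); with |NQ| = 11.3, Q = (-50.158, -29.777). Then |WQ| = |Q − W| = 58.331.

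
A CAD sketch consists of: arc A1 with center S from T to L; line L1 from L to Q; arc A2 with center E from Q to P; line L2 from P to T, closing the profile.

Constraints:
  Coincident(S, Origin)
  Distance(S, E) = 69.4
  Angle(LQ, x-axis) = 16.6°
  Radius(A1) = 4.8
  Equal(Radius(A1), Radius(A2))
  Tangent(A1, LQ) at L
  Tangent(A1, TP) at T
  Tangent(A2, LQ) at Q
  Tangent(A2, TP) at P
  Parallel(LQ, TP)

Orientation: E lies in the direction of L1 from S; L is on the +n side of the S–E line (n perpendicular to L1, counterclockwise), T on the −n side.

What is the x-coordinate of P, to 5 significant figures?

67.879

The slot axis is L1's direction at 16.6°, so u = (cos 16.6°, sin 16.6°) = (0.95832, 0.28569) and n = (−sin 16.6°, cos 16.6°) = (-0.28569, 0.95832). S is at the origin and E lies 69.4 along u from S, so E = 69.4·u = (66.508, 19.827). Tangency of A1 to both parallel lines with radius 4.8 puts L and T at S ± 4.8·n: L = (-1.3713, 4.5999), T = (1.3713, -4.5999). Equal radii place Q and P the same way about E: Q = E + 4.8·n = (65.136, 24.427), P = E − 4.8·n = (67.879, 15.227). So P.x = 67.879.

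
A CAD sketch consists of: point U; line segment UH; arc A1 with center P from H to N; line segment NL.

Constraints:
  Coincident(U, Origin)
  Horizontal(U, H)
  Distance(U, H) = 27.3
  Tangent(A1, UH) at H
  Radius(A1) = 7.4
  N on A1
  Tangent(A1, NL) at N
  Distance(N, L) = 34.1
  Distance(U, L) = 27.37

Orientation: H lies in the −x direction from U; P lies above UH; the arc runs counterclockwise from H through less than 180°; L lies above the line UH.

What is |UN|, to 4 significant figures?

22.01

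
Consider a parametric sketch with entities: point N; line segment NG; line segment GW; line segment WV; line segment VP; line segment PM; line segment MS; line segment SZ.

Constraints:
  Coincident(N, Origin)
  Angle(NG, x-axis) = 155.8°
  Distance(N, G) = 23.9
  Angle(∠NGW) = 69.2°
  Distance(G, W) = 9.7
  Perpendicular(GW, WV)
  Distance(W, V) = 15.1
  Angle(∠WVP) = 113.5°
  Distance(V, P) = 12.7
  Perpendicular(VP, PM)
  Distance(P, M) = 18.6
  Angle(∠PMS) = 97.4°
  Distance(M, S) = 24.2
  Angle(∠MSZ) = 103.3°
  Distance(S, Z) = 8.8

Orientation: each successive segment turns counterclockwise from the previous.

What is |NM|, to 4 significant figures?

26.24

N is at the origin; NG runs at 155.8° with length 23.9, so G = (-21.80, 9.797). ∠NGW = 69.2° gives GW at -93.40° from the x-axis; with |GW| = 9.7, W = (-22.37, 0.1142). The perpendicularity gives WV at right angles to GW, so WV runs at -3.400°; with |WV| = 15.1, V = (-7.302, -0.7813). ∠WVP = 113.5° gives VP at 63.10° from the x-axis; with |VP| = 12.7, P = (-1.556, 10.54). VP ⟂ PM, so PM runs at 153.1°; with |PM| = 18.6, M = (-18.14, 18.96). Then |NM| = |M − N| = 26.24.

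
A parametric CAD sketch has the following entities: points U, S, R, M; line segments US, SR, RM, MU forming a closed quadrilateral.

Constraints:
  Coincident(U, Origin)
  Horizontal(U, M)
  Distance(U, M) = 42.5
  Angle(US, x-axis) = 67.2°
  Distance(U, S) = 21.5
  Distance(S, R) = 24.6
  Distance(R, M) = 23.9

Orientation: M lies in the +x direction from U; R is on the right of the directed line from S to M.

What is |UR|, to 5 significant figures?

18.891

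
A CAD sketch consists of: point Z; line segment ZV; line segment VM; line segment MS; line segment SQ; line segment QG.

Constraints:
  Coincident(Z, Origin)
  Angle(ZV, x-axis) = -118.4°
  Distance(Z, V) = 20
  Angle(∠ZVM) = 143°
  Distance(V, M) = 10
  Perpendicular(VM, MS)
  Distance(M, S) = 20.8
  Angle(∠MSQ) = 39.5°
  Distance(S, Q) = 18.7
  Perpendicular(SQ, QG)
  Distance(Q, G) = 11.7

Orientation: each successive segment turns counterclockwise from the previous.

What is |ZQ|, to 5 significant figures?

15.175

Z is at the origin; ZV runs at -118.4° with length 20.0, so V = (-9.5125, -17.593). ∠ZVM = 143.0° gives VM at -81.400° from the x-axis; with |VM| = 10.0, M = (-8.0171, -27.481). The perpendicularity gives MS at right angles to VM, so MS runs at 8.6000°; with |MS| = 20.8, S = (12.549, -24.370). ∠MSQ = 39.5° gives SQ at 149.10° from the x-axis; with |SQ| = 18.7, Q = (-3.4968, -14.767). Then |ZQ| = |Q − Z| = 15.175.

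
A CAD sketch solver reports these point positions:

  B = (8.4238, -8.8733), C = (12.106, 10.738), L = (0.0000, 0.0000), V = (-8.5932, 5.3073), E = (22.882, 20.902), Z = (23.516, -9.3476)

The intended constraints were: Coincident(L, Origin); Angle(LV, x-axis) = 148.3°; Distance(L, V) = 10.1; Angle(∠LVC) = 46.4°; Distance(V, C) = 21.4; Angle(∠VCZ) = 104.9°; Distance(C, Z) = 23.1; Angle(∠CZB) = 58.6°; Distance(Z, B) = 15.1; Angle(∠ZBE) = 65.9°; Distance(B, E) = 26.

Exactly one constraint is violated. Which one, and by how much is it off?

Distance(B, E) = 26 — off by 7.10.

L = (0.00, 0.00) ✓; LV at 148.3° ✓; |LV| = 10.10 ✓; ∠LVC = 46.40° ✓; |VC| = 21.40 ✓; ∠VCZ = 104.9° ✓; |CZ| = 23.10 ✓; ∠CZB = 58.60° ✓; |ZB| = 15.10 ✓; ∠ZBE = 65.90° ✓; |BE| = 33.10 ✗.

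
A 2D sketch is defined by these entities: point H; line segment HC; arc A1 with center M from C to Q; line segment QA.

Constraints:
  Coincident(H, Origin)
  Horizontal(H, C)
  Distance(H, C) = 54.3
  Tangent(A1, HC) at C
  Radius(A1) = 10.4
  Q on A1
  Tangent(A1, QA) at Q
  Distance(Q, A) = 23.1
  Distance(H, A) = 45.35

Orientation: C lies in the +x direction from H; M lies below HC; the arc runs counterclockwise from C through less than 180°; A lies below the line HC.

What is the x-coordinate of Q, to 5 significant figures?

44.691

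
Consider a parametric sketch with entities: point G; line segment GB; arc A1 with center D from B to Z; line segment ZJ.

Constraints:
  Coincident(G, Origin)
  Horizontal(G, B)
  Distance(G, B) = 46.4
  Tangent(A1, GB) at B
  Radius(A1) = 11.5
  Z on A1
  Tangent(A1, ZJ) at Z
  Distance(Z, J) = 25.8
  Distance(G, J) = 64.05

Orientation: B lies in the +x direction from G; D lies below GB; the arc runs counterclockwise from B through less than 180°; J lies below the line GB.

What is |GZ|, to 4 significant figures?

40.70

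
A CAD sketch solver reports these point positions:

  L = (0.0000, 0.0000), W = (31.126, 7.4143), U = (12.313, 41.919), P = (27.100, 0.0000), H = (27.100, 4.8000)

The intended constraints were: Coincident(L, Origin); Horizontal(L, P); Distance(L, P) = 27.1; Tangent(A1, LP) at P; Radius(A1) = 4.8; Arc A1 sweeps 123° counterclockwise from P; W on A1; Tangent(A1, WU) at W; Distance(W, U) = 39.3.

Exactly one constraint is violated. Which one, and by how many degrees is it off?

Tangent(A1, WU) at W — off by 4.40°.

L = (0.00, 0.00) ✓; L.y = 0.00, P.y = 0.00 ✓; |LP| = 27.10 ✓; ∠(HP, PL) = 90.00° ✓; |HP| = 4.800 ✓; bearing(H→W) − bearing(H→P) = 123.0° ✓; |HW| = 4.800 ✓; ∠(HW, WU) = 94.40° ✗; |WU| = 39.30 ✓.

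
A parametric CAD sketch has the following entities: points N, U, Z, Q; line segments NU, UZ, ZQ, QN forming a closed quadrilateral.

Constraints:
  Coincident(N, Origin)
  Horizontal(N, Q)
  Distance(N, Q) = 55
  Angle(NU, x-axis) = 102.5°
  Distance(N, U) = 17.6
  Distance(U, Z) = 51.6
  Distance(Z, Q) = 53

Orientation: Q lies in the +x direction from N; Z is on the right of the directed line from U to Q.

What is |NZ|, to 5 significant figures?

34.146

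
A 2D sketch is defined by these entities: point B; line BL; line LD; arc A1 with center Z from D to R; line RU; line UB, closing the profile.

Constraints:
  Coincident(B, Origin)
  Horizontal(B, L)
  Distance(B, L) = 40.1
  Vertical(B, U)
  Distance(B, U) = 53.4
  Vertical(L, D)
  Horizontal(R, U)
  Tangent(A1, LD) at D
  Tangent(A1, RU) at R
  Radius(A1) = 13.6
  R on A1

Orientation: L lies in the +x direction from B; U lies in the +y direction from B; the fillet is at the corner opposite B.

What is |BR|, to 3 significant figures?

59.6

B is at the origin; BL is horizontal with |BL| = 40.1 and L on the +x side, so L = (40.1, 0.00). BU is vertical with |BU| = 53.4 and U on the +y side, so U = (0.00, 53.4). The virtual corner opposite B is at (40.1, 53.4). Since A1 is tangent to LD there, ZD ⟂ LD and since A1 is tangent to RU there, ZR ⟂ RU, with radius 13.6, so the center Z sits 13.6 in from both sides at Z = (26.5, 39.8). That places the tangent points at D = (40.1, 39.8) on LD and R = (26.5, 53.4) on RU. Then |BR| = |R − B| = 59.6.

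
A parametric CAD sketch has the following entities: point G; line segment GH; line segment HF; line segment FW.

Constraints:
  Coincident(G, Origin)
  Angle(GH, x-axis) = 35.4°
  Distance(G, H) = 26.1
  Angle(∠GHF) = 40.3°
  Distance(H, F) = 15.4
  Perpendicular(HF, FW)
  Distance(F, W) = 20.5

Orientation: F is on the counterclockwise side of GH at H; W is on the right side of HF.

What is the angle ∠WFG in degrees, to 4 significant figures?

165.1°

∠GHF = 40.3°, so HF runs at 35.4° + (180° − 40.3°) = 175.1° from the x-axis; with |HF| = 15.4, F = H + 15.4·(cos 175.1°, sin 175.1°) = (5.931, 16.43). The perpendicularity gives FW at right angles to HF; with |FW| = 20.5 on the right of HF, W = F + 20.5·(0.08542, 0.9963) = (7.682, 36.86). Then cos ∠WFG = FW·FG / (|FW||FG|), giving 165.1°.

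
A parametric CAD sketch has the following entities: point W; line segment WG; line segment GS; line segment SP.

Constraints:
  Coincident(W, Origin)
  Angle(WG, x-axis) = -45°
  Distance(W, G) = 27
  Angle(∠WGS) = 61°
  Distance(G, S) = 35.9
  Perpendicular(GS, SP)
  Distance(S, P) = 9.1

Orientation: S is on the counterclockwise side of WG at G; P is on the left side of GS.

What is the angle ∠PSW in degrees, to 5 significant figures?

44.007°

W is at the origin; WG runs at -45.0° with length 27.0, so G = 27.0·(cos -45.0°, sin -45.0°) = (19.092, -19.092). ∠WGS = 61.0°, so GS runs at -45.0° + (180° − 61.0°) = 74.000° from the x-axis; with |GS| = 35.9, S = G + 35.9·(cos 74.000°, sin 74.000°) = (28.987, 15.417). The perpendicularity gives SP at right angles to GS; with |SP| = 9.1 on the left of GS, P = S + 9.1·(-0.96126, 0.27564) = (20.240, 17.926). Then cos ∠PSW = SP·SW / (|SP||SW|), giving 44.007°.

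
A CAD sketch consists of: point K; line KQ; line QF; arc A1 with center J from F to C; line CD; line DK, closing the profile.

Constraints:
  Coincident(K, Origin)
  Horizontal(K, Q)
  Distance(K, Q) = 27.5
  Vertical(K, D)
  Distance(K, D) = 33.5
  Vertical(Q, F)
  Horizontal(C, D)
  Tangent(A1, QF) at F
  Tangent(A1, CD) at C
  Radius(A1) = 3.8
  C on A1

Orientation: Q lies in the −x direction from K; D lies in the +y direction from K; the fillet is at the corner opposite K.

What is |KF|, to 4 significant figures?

40.48

K is at the origin; KQ is horizontal with |KQ| = 27.5 and Q on the −x side, so Q = (-27.50, 0.000). K and D share the same x with |KD| = 33.5 and D on the +y side, so D = (0.000, 33.50). The virtual corner opposite K is at (-27.50, 33.50). The tangent condition forces JF to be normal to QF and A1 meets CD tangentially, so JC is at right angles to CD, with radius 3.8, so the center J sits 3.8 in from both sides at J = (-23.70, 29.70). That places the tangent points at F = (-27.50, 29.70) on QF and C = (-23.70, 33.50) on CD. Then |KF| = |F − K| = 40.48.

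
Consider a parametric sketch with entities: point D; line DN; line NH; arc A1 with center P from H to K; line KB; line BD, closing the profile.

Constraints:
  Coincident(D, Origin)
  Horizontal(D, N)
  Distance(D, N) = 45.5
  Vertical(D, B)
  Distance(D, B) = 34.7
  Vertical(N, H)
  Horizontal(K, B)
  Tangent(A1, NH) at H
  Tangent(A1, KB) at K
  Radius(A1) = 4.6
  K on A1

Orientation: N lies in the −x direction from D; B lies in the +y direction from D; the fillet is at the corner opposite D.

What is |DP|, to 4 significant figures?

50.78

D is at the origin; D and N share the same y with |DN| = 45.5 and N on the −x side, so N = (-45.50, 0.000). DB is vertical with |DB| = 34.7 and B on the +y side, so B = (0.000, 34.70). The virtual corner opposite D is at (-45.50, 34.70). Since A1 is tangent to NH there, PH ⟂ NH and tangency of A1 to KB means the radius PK is perpendicular to KB, with radius 4.6, so the center P sits 4.6 in from both sides at P = (-40.90, 30.10). Then |DP| = |P − D| = 50.78.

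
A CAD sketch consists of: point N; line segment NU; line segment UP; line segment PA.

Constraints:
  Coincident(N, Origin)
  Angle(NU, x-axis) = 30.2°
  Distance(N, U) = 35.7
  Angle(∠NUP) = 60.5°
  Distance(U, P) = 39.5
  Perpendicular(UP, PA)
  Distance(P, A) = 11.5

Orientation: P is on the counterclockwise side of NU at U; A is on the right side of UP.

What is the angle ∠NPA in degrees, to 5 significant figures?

144.80°

∠NUP = 60.5°, so UP runs at 30.2° + (180° − 60.5°) = 149.70° from the x-axis; with |UP| = 39.5, P = U + 39.5·(cos 149.70°, sin 149.70°) = (-3.2495, 37.887). UP ⟂ PA; with |PA| = 11.5 on the right of UP, A = P + 11.5·(0.50453, 0.86340) = (2.5526, 47.816). Then cos ∠NPA = PN·PA / (|PN||PA|), giving 144.80°.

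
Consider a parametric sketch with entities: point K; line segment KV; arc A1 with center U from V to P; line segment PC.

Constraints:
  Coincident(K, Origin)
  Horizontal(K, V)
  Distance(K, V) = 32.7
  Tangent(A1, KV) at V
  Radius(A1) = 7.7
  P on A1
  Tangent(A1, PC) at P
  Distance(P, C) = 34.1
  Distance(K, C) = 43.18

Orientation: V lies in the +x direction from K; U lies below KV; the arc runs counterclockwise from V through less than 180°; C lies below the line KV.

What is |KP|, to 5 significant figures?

25.895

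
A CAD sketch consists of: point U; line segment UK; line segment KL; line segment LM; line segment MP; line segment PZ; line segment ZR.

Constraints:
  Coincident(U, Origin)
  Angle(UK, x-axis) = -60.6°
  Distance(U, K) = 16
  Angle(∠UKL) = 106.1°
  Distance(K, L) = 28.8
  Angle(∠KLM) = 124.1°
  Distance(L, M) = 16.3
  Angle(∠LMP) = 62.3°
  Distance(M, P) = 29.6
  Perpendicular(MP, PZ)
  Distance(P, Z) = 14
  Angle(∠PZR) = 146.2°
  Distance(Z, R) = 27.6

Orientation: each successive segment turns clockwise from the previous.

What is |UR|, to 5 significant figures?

44.150

U is at the origin; UK runs at -60.6° with length 16.0, so K = (7.8545, -13.939). ∠UKL = 106.1° gives KL at -134.50° from the x-axis; with |KL| = 28.8, L = (-12.332, -34.481). ∠KLM = 124.1° gives LM at 169.60° from the x-axis; with |LM| = 16.3, M = (-28.364, -31.539). ∠LMP = 62.3° gives MP at 51.900° from the x-axis; with |MP| = 29.6, P = (-10.100, -8.2453). MP is perpendicular to PZ, so PZ runs at -38.100°; with |PZ| = 14.0, Z = (0.91741, -16.884). ∠PZR = 146.2° gives ZR at -71.900° from the x-axis; with |ZR| = 27.6, R = (9.4921, -43.118). Then |UR| = |R − U| = 44.150.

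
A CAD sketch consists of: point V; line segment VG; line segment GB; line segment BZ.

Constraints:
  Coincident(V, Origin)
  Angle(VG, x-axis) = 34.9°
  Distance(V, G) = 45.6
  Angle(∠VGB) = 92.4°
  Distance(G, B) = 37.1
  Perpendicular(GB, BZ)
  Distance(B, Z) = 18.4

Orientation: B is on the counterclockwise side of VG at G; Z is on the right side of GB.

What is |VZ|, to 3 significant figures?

74.9

V is at the origin; VG runs at 34.9° with length 45.6, so G = 45.6·(cos 34.9°, sin 34.9°) = (37.4, 26.1). ∠VGB = 92.4°, so GB runs at 34.9° + (180° − 92.4°) = 122° from the x-axis; with |GB| = 37.1, B = G + 37.1·(cos 122°, sin 122°) = (17.5, 57.4). GB is perpendicular to BZ; with |BZ| = 18.4 on the right of GB, Z = B + 18.4·(0.843, 0.537) = (33.0, 67.3). Then |VZ| = |Z − V| = 74.9.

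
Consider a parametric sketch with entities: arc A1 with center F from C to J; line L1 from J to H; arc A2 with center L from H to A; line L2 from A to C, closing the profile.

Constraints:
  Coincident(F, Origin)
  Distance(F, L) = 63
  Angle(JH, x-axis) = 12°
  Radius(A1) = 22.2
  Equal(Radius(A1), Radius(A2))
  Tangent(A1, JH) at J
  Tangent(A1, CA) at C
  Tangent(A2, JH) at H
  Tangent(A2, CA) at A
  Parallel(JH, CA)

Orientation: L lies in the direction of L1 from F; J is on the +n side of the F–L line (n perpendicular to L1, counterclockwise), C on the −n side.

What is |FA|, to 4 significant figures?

66.80

Tangency of A1 to both parallel lines with radius 22.2 puts J and C at F ± 22.2·n: J = (-4.616, 21.71), C = (4.616, -21.71). Equal radii place H and A the same way about L: H = L + 22.2·n = (57.01, 34.81), A = L − 22.2·n = (66.24, -8.616). Then |FA| = |A − F| = 66.80.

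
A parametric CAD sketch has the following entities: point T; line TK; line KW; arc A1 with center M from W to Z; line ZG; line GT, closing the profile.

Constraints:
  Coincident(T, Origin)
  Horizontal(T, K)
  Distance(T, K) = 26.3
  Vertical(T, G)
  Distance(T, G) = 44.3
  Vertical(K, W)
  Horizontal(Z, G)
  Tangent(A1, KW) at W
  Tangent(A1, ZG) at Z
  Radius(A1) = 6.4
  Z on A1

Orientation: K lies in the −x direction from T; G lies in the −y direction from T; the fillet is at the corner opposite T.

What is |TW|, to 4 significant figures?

46.13

T is at the origin; T and K share the same y with |TK| = 26.3 and K on the −x side, so K = (-26.30, 0.000). T and G share the same x with |TG| = 44.3 and G on the −y side, so G = (0.000, -44.30). The virtual corner opposite T is at (-26.30, -44.30). Tangency of A1 to KW means the radius MW is perpendicular to KW and A1 meets ZG tangentially, so MZ is at right angles to ZG, with radius 6.4, so the center M sits 6.4 in from both sides at M = (-19.90, -37.90). That places the tangent points at W = (-26.30, -37.90) on KW and Z = (-19.90, -44.30) on ZG. Then |TW| = |W − T| = 46.13.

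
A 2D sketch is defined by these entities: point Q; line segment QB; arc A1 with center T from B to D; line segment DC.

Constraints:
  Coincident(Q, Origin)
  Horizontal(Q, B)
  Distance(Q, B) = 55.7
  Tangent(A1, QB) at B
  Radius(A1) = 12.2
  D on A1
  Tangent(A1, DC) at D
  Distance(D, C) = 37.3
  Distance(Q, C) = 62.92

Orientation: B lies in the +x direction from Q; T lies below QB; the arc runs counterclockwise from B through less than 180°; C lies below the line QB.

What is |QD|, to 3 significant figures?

44.9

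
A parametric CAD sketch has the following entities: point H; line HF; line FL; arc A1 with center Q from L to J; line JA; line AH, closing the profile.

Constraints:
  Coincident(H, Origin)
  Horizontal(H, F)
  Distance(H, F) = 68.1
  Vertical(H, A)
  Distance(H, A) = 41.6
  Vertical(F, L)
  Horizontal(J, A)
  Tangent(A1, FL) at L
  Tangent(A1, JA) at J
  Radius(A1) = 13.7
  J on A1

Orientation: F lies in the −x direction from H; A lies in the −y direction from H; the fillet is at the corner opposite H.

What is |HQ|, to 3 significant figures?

61.1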